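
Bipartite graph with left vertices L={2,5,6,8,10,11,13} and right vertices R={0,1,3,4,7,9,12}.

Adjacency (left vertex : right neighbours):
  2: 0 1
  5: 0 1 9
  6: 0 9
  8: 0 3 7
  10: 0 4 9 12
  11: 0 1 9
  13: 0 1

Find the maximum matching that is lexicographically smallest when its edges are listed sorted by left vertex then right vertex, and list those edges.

|M| = 5 (so the lex-smallest maximum matching has 5 edges)
process left vertices in ascending order; for each, take the smallest-labelled available neighbour that still permits 5 edges overall, or leave it unmatched if none does
lex-smallest matching: {2-0, 5-1, 6-9, 8-3, 10-4}

Lex-smallest maximum matching: {(2,0), (5,1), (6,9), (8,3), (10,4)}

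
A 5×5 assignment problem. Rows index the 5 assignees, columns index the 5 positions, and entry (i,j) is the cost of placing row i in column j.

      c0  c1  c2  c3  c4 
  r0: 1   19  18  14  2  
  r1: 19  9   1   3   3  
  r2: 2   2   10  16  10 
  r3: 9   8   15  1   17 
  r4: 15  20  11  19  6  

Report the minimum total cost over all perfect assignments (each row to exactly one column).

optimal assignment: row0→col0 (cost 1), row1→col2 (cost 1), row2→col1 (cost 2), row3→col3 (cost 1), row4→col4 (cost 6)
total = 1 + 1 + 2 + 1 + 6 = 11

Minimum assignment cost: 11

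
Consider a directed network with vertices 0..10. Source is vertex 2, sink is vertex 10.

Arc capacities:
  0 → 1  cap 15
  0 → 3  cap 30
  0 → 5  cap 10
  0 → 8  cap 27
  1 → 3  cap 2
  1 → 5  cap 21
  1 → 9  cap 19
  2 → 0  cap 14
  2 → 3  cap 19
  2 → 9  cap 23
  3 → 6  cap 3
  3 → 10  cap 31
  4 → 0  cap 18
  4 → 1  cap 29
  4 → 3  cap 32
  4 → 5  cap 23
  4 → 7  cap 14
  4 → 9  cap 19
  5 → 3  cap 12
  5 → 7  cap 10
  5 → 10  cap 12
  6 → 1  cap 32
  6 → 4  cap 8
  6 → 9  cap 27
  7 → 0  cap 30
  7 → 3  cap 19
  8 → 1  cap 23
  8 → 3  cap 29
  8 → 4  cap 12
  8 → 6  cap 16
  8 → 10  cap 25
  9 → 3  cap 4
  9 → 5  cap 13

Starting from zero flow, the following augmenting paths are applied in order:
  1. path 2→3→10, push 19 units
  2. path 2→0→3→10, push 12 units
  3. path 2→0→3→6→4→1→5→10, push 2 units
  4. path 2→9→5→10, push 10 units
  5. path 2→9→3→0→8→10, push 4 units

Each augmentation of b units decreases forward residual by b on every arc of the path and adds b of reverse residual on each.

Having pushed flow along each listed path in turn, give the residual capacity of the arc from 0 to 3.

after path 1 (2→3→10, push 19): res(0,3)=30
after path 2 (2→0→3→10, push 12): res(0,3)=18
after path 3 (2→0→3→6→4→1→5→10, push 2): res(0,3)=16
after path 4 (2→9→5→10, push 10): res(0,3)=16
after path 5 (2→9→3→0→8→10, push 4): res(0,3)=20

Residual capacity of (0,3): 20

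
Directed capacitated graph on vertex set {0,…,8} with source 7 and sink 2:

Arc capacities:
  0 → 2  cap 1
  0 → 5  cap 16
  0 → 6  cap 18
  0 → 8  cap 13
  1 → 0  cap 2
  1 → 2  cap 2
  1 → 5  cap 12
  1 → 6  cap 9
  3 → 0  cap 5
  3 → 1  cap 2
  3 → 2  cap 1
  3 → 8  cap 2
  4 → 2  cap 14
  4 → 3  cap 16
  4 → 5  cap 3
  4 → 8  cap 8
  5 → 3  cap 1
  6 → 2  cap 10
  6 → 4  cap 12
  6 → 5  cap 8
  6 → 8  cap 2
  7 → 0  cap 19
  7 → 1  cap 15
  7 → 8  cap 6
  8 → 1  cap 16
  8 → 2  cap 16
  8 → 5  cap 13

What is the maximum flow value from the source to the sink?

augment #1: 7→0→2 bottleneck 1, total now 1
augment #2: 7→1→2 bottleneck 2, total now 3
augment #3: 7→8→2 bottleneck 6, total now 9
augment #4: 7→0→6→2 bottleneck 10, total now 19
augment #5: 7→0→8→2 bottleneck 8, total now 27
augment #6: 7→1→0→8→2 bottleneck 2, total now 29
augment #7: 7→1→5→3→2 bottleneck 1, total now 30
augment #8: 7→1→6→4→2 bottleneck 9, total now 39

Maximum flow value: 39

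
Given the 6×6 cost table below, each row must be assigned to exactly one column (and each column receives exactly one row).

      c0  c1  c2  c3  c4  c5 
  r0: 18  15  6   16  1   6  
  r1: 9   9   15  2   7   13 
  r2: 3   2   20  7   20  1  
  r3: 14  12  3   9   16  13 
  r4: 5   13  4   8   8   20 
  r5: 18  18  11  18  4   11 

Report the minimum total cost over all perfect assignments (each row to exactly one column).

Minimum assignment cost: 22

optimal assignment: row0→col5 (cost 6), row1→col3 (cost 2), row2→col1 (cost 2), row3→col2 (cost 3), row4→col0 (cost 5), row5→col4 (cost 4)
total = 6 + 2 + 2 + 3 + 5 + 4 = 22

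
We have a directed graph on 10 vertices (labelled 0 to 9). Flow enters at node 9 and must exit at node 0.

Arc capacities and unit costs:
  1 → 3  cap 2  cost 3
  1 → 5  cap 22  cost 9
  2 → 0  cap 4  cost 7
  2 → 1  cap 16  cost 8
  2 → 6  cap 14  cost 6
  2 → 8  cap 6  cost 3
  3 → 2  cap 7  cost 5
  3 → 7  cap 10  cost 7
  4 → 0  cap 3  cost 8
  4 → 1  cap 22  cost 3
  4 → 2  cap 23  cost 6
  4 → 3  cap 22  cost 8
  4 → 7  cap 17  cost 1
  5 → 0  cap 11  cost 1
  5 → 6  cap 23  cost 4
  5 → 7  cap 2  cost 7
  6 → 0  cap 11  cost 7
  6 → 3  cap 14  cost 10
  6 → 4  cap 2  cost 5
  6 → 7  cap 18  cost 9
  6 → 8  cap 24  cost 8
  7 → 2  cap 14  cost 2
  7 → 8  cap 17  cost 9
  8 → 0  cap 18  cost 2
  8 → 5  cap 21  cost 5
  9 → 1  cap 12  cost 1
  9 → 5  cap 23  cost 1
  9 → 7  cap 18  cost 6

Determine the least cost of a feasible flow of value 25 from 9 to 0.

shortest-cost path #1: 9→5→0 push 11 @ unit cost 2 (adds 22)
shortest-cost path #2: 9→5→6→0 push 11 @ unit cost 12 (adds 132)
shortest-cost path #3: 9→7→2→8→0 push 3 @ unit cost 13 (adds 39)
total cost = 193

Minimum cost for 25 units: 193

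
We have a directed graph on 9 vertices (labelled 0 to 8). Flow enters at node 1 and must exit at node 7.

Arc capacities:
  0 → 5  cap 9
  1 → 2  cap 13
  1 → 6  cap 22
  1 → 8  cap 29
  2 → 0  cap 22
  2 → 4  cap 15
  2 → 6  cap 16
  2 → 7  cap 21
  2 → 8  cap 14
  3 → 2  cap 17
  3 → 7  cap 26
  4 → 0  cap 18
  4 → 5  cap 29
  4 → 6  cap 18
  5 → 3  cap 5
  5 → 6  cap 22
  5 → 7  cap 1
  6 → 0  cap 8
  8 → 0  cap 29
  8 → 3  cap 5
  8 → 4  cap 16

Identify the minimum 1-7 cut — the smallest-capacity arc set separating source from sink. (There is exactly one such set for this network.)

augment #1: 1→2→7 push 13
augment #2: 1→8→3→7 push 5
augment #3: 1→6→0→5→7 push 1
augment #4: 1→6→0→5→3→7 push 5
max flow = 24; residual-reachable set from 1 gives S-side
cut edges (S→T): {(1,2), (5,3), (5,7), (8,3)} total cap 24

Min-cut arcs: {(1,2), (5,3), (5,7), (8,3)} (total capacity 24)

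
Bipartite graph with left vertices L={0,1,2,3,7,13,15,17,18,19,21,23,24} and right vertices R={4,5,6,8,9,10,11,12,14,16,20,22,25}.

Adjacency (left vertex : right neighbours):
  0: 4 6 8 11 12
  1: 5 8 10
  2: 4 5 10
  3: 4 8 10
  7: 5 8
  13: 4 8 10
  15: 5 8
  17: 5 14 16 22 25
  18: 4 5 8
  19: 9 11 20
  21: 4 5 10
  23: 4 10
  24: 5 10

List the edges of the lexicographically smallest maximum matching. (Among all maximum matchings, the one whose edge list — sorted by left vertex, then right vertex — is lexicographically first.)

Lex-smallest maximum matching: {(0,6), (1,5), (2,4), (3,8), (13,10), (17,14), (19,9)}

|M| = 7 (so the lex-smallest maximum matching has 7 edges)
process left vertices in ascending order; for each, take the smallest-labelled available neighbour that still permits 7 edges overall, or leave it unmatched if none does
lex-smallest matching: {0-6, 1-5, 2-4, 3-8, 13-10, 17-14, 19-9}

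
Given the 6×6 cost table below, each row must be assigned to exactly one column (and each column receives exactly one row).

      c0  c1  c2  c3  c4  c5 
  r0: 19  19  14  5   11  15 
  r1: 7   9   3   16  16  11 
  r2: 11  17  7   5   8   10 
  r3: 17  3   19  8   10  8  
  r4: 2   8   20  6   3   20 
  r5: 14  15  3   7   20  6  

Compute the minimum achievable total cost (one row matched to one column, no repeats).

optimal assignment: row0→col3 (cost 5), row1→col2 (cost 3), row2→col4 (cost 8), row3→col1 (cost 3), row4→col0 (cost 2), row5→col5 (cost 6)
total = 5 + 3 + 8 + 3 + 2 + 6 = 27

Minimum assignment cost: 27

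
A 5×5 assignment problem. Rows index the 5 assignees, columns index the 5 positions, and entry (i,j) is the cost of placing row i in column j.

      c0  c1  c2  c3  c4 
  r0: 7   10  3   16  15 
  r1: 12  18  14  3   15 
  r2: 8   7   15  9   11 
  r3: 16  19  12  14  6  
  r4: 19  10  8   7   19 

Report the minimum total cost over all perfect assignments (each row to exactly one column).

Minimum assignment cost: 30

optimal assignment: row0→col2 (cost 3), row1→col3 (cost 3), row2→col0 (cost 8), row3→col4 (cost 6), row4→col1 (cost 10)
total = 3 + 3 + 8 + 6 + 10 = 30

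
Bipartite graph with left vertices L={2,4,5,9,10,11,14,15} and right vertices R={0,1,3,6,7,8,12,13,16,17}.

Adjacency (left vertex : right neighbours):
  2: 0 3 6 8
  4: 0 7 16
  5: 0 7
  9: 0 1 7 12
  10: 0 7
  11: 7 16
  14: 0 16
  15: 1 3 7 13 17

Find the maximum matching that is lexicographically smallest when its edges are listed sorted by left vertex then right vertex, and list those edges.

Lex-smallest maximum matching: {(2,3), (4,0), (5,7), (9,1), (11,16), (15,13)}

|M| = 6 (so the lex-smallest maximum matching has 6 edges)
process left vertices in ascending order; for each, take the smallest-labelled available neighbour that still permits 6 edges overall, or leave it unmatched if none does
lex-smallest matching: {2-3, 4-0, 5-7, 9-1, 11-16, 15-13}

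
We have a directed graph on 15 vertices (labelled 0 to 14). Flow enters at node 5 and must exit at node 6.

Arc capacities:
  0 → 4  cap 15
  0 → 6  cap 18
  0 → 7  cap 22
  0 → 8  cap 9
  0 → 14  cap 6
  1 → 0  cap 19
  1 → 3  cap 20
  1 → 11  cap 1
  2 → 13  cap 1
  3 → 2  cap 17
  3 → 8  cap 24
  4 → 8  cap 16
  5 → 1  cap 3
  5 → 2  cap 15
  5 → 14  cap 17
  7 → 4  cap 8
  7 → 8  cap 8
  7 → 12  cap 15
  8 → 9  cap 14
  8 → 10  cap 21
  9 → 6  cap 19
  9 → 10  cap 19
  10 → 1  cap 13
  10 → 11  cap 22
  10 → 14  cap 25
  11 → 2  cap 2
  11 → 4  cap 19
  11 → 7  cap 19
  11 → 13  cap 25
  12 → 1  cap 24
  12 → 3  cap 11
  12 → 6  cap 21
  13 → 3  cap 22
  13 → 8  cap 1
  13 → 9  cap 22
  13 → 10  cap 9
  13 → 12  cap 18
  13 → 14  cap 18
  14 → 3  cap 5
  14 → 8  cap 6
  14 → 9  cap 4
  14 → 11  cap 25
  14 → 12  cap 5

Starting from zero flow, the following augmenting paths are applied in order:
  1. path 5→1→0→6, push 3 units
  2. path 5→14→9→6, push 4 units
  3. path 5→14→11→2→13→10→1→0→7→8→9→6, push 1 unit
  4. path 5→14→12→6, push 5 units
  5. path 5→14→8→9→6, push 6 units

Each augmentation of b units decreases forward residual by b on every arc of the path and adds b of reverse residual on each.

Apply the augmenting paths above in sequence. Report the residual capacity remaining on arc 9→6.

Residual capacity of (9,6): 8

after path 1 (5→1→0→6, push 3): res(9,6)=19
after path 2 (5→14→9→6, push 4): res(9,6)=15
after path 3 (5→14→11→2→13→10→1→0→7→8→9→6, push 1): res(9,6)=14
after path 4 (5→14→12→6, push 5): res(9,6)=14
after path 5 (5→14→8→9→6, push 6): res(9,6)=8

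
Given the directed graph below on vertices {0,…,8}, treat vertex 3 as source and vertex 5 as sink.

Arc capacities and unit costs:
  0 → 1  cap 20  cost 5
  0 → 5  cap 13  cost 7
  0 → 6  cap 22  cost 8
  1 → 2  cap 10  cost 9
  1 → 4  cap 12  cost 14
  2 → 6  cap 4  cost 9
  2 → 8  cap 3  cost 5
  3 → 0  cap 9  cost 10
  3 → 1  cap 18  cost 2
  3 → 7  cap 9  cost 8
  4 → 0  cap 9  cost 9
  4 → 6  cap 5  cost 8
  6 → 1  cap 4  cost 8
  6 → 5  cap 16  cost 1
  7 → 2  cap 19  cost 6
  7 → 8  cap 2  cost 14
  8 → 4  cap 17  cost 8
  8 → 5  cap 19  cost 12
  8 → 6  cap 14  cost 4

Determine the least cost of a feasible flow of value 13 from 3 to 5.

shortest-cost path #1: 3→0→5 push 9 @ unit cost 17 (adds 153)
shortest-cost path #2: 3→1→2→6→5 push 4 @ unit cost 21 (adds 84)
total cost = 237

Minimum cost for 13 units: 237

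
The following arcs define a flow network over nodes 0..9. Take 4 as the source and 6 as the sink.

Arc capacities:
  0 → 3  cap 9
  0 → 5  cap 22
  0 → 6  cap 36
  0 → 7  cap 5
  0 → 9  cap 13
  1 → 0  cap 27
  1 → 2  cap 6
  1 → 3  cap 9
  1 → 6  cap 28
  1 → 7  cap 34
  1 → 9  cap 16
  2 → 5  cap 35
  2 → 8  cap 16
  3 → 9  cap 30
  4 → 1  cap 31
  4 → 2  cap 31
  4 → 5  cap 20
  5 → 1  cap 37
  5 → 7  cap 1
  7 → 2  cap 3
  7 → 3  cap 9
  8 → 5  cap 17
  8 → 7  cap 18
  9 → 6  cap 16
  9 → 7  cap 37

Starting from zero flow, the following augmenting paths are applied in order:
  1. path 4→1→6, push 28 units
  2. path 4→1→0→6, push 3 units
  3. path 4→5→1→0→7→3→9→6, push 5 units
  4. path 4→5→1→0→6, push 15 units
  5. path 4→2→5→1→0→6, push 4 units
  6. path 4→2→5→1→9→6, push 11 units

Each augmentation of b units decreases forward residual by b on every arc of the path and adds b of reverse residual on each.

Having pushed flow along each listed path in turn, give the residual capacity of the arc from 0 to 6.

after path 1 (4→1→6, push 28): res(0,6)=36
after path 2 (4→1→0→6, push 3): res(0,6)=33
after path 3 (4→5→1→0→7→3→9→6, push 5): res(0,6)=33
after path 4 (4→5→1→0→6, push 15): res(0,6)=18
after path 5 (4→2→5→1→0→6, push 4): res(0,6)=14
after path 6 (4→2→5→1→9→6, push 11): res(0,6)=14

Residual capacity of (0,6): 14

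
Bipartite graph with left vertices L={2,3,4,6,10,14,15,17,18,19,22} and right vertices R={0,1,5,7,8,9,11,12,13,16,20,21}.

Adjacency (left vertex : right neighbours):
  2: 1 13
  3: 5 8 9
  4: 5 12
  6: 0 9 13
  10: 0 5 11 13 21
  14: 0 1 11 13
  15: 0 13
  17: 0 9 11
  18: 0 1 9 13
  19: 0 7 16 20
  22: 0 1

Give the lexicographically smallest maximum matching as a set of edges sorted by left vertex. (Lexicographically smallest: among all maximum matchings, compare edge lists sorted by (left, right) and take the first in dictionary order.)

Lex-smallest maximum matching: {(2,1), (3,5), (4,12), (6,0), (10,21), (14,11), (15,13), (17,9), (19,7)}

|M| = 9 (so the lex-smallest maximum matching has 9 edges)
process left vertices in ascending order; for each, take the smallest-labelled available neighbour that still permits 9 edges overall, or leave it unmatched if none does
lex-smallest matching: {2-1, 3-5, 4-12, 6-0, 10-21, 14-11, 15-13, 17-9, 19-7}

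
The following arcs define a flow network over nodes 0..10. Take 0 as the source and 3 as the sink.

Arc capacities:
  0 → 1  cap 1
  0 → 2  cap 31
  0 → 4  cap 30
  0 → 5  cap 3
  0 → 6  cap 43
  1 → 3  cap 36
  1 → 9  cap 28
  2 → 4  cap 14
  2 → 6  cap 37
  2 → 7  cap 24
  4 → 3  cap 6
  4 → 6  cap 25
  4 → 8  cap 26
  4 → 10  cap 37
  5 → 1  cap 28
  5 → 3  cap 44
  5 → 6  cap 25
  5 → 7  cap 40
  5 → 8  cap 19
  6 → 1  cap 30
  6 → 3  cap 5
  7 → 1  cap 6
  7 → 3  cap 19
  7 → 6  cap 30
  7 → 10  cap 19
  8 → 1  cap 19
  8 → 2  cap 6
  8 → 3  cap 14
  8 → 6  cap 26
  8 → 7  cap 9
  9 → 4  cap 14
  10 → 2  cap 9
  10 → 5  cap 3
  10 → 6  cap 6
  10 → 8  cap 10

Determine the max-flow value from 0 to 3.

augment #1: 0→1→3 bottleneck 1, total now 1
augment #2: 0→4→3 bottleneck 6, total now 7
augment #3: 0→5→3 bottleneck 3, total now 10
augment #4: 0→6→3 bottleneck 5, total now 15
augment #5: 0→2→7→3 bottleneck 19, total now 34
augment #6: 0→4→8→3 bottleneck 14, total now 48
augment #7: 0→6→1→3 bottleneck 30, total now 78
augment #8: 0→2→7→1→3 bottleneck 5, total now 83
augment #9: 0→4→10→5→3 bottleneck 3, total now 86

Maximum flow value: 86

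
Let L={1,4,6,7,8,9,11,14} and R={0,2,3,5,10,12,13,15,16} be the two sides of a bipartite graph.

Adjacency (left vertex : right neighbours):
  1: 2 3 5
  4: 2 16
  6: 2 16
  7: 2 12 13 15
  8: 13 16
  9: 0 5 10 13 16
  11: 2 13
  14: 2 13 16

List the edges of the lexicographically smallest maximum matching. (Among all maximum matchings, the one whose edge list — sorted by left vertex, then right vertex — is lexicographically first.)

|M| = 6 (so the lex-smallest maximum matching has 6 edges)
process left vertices in ascending order; for each, take the smallest-labelled available neighbour that still permits 6 edges overall, or leave it unmatched if none does
lex-smallest matching: {1-3, 4-2, 6-16, 7-12, 8-13, 9-0}

Lex-smallest maximum matching: {(1,3), (4,2), (6,16), (7,12), (8,13), (9,0)}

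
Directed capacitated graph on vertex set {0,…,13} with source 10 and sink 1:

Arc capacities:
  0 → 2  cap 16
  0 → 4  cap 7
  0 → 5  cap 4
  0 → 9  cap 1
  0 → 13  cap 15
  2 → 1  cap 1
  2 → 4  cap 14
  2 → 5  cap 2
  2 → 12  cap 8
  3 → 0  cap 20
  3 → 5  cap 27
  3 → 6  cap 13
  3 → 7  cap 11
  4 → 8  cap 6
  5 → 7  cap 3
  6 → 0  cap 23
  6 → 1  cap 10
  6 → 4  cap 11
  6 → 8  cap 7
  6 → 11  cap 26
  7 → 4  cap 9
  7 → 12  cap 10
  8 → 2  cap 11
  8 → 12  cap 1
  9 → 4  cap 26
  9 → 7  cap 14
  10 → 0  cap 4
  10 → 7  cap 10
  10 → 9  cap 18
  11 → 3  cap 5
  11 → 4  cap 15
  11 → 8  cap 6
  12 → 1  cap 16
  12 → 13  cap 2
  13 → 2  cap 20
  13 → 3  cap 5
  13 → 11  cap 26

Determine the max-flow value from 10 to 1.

Maximum flow value: 20

augment #1: 10→0→2→1 bottleneck 1, total now 1
augment #2: 10→7→12→1 bottleneck 10, total now 11
augment #3: 10→0→2→12→1 bottleneck 3, total now 14
augment #4: 10→9→4→8→12→1 bottleneck 1, total now 15
augment #5: 10→9→4→8→2→12→1 bottleneck 2, total now 17
augment #6: 10→9→4→8→2→0→13→3→6→1 bottleneck 3, total now 20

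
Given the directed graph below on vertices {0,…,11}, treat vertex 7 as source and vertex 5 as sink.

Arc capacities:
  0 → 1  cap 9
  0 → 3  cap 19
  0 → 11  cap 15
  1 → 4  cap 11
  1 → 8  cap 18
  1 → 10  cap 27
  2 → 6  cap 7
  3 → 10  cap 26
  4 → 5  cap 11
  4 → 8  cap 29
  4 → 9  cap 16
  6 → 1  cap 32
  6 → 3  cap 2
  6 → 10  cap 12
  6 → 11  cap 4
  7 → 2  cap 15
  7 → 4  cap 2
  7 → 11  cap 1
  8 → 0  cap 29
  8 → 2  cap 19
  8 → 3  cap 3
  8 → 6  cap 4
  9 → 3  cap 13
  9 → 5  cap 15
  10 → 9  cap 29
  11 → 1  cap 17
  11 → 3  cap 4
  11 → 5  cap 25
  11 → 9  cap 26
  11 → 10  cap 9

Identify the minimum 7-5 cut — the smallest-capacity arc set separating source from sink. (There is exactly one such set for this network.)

Min-cut arcs: {(2,6), (7,4), (7,11)} (total capacity 10)

augment #1: 7→4→5 push 2
augment #2: 7→11→5 push 1
augment #3: 7→2→6→11→5 push 4
augment #4: 7→2→6→1→4→5 push 3
max flow = 10; residual-reachable set from 7 gives S-side
cut edges (S→T): {(2,6), (7,4), (7,11)} total cap 10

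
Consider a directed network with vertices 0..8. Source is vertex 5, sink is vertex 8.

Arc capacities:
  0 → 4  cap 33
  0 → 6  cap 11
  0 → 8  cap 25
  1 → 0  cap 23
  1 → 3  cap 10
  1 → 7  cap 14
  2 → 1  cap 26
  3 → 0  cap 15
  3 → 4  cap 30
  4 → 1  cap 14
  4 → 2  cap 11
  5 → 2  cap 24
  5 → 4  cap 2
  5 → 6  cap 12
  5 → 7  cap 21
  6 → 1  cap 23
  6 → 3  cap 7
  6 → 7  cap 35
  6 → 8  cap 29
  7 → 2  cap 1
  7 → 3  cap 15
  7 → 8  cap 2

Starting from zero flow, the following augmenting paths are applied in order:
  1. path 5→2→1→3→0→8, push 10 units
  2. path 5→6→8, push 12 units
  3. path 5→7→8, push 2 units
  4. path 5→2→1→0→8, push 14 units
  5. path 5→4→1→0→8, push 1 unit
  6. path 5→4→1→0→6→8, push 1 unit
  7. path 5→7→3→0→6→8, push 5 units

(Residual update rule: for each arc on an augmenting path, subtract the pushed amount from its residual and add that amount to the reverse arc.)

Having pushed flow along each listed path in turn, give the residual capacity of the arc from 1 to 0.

Residual capacity of (1,0): 7

after path 1 (5→2→1→3→0→8, push 10): res(1,0)=23
after path 2 (5→6→8, push 12): res(1,0)=23
after path 3 (5→7→8, push 2): res(1,0)=23
after path 4 (5→2→1→0→8, push 14): res(1,0)=9
after path 5 (5→4→1→0→8, push 1): res(1,0)=8
after path 6 (5→4→1→0→6→8, push 1): res(1,0)=7
after path 7 (5→7→3→0→6→8, push 5): res(1,0)=7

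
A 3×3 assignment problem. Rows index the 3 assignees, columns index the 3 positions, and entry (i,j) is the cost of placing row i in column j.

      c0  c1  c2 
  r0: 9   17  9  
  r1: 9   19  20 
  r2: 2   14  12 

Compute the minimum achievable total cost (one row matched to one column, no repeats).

optimal assignment: row0→col2 (cost 9), row1→col1 (cost 19), row2→col0 (cost 2)
total = 9 + 19 + 2 = 30

Minimum assignment cost: 30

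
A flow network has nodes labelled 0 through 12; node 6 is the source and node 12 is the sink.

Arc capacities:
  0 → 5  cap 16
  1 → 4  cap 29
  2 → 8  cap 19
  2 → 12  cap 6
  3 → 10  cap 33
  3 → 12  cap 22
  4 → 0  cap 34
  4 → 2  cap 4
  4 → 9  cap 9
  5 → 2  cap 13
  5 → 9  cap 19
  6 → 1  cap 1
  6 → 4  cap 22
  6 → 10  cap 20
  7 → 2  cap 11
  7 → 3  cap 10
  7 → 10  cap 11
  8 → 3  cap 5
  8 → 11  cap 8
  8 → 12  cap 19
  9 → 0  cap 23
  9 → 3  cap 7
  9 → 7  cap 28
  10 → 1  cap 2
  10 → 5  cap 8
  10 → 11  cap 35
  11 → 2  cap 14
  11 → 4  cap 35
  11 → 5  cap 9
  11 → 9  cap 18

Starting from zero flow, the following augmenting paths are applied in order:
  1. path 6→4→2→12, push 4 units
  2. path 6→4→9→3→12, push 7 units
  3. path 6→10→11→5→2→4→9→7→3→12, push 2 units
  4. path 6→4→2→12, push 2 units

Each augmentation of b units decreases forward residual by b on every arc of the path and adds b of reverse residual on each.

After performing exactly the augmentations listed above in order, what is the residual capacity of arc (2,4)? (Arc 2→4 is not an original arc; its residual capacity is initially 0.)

after path 1 (6→4→2→12, push 4): res(2,4)=4
after path 2 (6→4→9→3→12, push 7): res(2,4)=4
after path 3 (6→10→11→5→2→4→9→7→3→12, push 2): res(2,4)=2
after path 4 (6→4→2→12, push 2): res(2,4)=4

Residual capacity of (2,4): 4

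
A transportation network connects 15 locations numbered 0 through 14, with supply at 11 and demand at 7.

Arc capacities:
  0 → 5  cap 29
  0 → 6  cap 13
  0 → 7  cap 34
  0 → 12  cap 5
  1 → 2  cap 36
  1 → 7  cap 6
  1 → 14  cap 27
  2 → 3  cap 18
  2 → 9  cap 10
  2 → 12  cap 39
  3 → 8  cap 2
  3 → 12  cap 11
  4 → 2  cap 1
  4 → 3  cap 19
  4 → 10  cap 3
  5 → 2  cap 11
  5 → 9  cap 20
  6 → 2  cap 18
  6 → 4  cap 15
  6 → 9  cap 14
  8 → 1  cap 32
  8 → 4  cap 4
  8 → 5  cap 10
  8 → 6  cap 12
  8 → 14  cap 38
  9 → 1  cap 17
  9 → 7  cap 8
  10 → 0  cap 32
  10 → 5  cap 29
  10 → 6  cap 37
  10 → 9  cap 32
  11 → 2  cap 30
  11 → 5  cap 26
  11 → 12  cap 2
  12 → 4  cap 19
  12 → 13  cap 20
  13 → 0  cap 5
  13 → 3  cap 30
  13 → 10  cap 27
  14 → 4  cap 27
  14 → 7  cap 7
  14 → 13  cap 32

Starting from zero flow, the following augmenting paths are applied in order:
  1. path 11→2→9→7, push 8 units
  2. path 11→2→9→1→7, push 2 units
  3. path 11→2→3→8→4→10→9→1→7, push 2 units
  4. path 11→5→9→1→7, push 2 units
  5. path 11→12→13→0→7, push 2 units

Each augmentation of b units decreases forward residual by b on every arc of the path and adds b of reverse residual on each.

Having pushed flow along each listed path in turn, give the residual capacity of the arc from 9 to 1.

Residual capacity of (9,1): 11

after path 1 (11→2→9→7, push 8): res(9,1)=17
after path 2 (11→2→9→1→7, push 2): res(9,1)=15
after path 3 (11→2→3→8→4→10→9→1→7, push 2): res(9,1)=13
after path 4 (11→5→9→1→7, push 2): res(9,1)=11
after path 5 (11→12→13→0→7, push 2): res(9,1)=11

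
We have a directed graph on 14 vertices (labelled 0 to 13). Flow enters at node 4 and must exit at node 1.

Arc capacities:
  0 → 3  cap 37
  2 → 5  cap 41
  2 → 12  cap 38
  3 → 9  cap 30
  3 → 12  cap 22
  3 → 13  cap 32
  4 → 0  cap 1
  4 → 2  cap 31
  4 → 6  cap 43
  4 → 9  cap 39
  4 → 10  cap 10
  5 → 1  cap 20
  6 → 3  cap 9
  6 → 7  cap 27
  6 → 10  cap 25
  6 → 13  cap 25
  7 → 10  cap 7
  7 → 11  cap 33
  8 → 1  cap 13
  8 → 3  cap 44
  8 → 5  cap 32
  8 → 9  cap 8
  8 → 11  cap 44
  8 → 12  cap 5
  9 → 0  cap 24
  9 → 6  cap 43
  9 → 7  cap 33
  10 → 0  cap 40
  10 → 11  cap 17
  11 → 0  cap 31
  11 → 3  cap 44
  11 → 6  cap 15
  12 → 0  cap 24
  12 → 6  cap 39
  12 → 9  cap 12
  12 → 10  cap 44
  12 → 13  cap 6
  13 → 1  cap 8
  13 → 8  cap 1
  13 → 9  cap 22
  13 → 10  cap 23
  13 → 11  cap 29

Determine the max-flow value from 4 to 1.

augment #1: 4→2→5→1 bottleneck 20, total now 20
augment #2: 4→6→13→1 bottleneck 8, total now 28
augment #3: 4→6→13→8→1 bottleneck 1, total now 29

Maximum flow value: 29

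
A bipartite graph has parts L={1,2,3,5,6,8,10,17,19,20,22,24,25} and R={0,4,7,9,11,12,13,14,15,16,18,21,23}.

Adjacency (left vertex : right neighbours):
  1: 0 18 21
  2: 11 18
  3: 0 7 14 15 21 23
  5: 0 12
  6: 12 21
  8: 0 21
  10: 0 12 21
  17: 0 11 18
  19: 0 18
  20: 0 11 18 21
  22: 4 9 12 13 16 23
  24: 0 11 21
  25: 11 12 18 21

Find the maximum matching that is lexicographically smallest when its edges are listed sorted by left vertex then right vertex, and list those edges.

|M| = 7 (so the lex-smallest maximum matching has 7 edges)
process left vertices in ascending order; for each, take the smallest-labelled available neighbour that still permits 7 edges overall, or leave it unmatched if none does
lex-smallest matching: {1-0, 2-11, 3-7, 5-12, 6-21, 17-18, 22-4}

Lex-smallest maximum matching: {(1,0), (2,11), (3,7), (5,12), (6,21), (17,18), (22,4)}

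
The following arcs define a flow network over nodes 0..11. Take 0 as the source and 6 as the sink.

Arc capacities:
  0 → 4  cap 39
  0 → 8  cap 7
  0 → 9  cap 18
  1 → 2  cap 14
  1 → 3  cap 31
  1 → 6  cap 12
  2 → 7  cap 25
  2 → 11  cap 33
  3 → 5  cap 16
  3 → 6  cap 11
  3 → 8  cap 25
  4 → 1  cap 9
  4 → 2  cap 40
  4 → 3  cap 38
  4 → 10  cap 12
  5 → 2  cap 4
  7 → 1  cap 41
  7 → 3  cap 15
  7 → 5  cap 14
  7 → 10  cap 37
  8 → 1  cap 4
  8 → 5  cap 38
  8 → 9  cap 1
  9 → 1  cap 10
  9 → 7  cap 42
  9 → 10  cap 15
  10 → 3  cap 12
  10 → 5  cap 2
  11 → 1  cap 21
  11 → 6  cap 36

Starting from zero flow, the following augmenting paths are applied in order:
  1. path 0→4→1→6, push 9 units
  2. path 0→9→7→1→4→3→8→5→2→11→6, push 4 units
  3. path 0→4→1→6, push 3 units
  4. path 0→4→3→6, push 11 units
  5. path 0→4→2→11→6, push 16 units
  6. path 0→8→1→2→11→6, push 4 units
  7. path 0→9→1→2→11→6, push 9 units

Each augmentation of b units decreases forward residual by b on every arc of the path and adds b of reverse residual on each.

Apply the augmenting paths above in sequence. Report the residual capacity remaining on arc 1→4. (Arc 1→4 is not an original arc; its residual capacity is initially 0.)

after path 1 (0→4→1→6, push 9): res(1,4)=9
after path 2 (0→9→7→1→4→3→8→5→2→11→6, push 4): res(1,4)=5
after path 3 (0→4→1→6, push 3): res(1,4)=8
after path 4 (0→4→3→6, push 11): res(1,4)=8
after path 5 (0→4→2→11→6, push 16): res(1,4)=8
after path 6 (0→8→1→2→11→6, push 4): res(1,4)=8
after path 7 (0→9→1→2→11→6, push 9): res(1,4)=8

Residual capacity of (1,4): 8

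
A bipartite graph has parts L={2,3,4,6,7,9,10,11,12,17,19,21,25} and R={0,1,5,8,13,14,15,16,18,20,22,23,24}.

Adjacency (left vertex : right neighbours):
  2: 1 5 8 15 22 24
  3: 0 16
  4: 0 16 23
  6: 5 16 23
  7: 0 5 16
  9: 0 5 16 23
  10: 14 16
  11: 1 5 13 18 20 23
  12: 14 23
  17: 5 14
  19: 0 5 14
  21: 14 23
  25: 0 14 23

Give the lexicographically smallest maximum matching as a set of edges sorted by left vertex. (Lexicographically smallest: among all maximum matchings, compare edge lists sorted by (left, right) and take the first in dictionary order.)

Lex-smallest maximum matching: {(2,1), (3,0), (4,16), (6,5), (9,23), (10,14), (11,13)}

|M| = 7 (so the lex-smallest maximum matching has 7 edges)
process left vertices in ascending order; for each, take the smallest-labelled available neighbour that still permits 7 edges overall, or leave it unmatched if none does
lex-smallest matching: {2-1, 3-0, 4-16, 6-5, 9-23, 10-14, 11-13}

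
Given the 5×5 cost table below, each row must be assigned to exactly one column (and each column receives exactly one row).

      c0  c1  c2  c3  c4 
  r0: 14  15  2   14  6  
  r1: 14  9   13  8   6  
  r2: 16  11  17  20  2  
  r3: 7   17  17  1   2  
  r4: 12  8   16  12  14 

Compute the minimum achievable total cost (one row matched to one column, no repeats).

optimal assignment: row0→col2 (cost 2), row1→col1 (cost 9), row2→col4 (cost 2), row3→col3 (cost 1), row4→col0 (cost 12)
total = 2 + 9 + 2 + 1 + 12 = 26

Minimum assignment cost: 26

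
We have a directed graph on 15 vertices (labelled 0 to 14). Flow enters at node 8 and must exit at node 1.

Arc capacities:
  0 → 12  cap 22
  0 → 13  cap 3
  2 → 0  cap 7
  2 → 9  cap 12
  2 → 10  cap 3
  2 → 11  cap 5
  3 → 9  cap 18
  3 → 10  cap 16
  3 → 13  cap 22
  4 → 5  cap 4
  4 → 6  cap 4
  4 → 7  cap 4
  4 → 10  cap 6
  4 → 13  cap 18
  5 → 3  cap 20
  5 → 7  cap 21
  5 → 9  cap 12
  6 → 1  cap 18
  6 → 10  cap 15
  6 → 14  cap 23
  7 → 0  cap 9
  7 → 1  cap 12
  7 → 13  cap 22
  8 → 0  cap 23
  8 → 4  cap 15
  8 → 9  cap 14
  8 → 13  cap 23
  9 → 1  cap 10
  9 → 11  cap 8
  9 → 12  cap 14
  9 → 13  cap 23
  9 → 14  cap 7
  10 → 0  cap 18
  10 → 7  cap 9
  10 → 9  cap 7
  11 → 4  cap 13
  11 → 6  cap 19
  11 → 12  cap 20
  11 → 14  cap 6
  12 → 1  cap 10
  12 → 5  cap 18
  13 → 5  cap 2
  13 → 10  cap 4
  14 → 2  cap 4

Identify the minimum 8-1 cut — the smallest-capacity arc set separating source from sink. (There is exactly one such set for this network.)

Min-cut arcs: {(4,6), (7,1), (9,1), (9,11), (12,1), (14,2)} (total capacity 48)

augment #1: 8→9→1 push 10
augment #2: 8→0→12→1 push 10
augment #3: 8→4→6→1 push 4
augment #4: 8→4→7→1 push 4
augment #5: 8→4→5→7→1 push 4
augment #6: 8→4→10→7→1 push 3
augment #7: 8→9→11→6→1 push 4
augment #8: 8→13→5→7→1 push 1
augment #9: 8→13→5→9→11→6→1 push 1
augment #10: 8→13→10→9→11→6→1 push 3
augment #11: 8→13→10→9→14→2→11→6→1 push 1
augment #12: 8→0→12→5→9→14→2→11→6→1 push 3
max flow = 48; residual-reachable set from 8 gives S-side
cut edges (S→T): {(4,6), (7,1), (9,1), (9,11), (12,1), (14,2)} total cap 48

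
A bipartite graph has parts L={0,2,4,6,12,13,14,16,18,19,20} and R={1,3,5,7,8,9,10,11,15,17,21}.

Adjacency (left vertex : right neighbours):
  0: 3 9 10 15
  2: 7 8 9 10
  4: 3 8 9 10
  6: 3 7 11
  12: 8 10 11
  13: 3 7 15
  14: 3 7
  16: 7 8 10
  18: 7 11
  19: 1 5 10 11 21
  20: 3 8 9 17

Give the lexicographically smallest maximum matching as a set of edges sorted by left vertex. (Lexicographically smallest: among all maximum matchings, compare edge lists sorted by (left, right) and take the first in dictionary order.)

|M| = 9 (so the lex-smallest maximum matching has 9 edges)
process left vertices in ascending order; for each, take the smallest-labelled available neighbour that still permits 9 edges overall, or leave it unmatched if none does
lex-smallest matching: {0-3, 2-7, 4-9, 6-11, 12-8, 13-15, 16-10, 19-1, 20-17}

Lex-smallest maximum matching: {(0,3), (2,7), (4,9), (6,11), (12,8), (13,15), (16,10), (19,1), (20,17)}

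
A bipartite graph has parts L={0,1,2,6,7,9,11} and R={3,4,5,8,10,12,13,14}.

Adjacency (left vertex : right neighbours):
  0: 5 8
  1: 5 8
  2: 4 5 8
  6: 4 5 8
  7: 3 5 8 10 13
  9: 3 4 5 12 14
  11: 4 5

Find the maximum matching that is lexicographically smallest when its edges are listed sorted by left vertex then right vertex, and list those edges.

Lex-smallest maximum matching: {(0,5), (1,8), (2,4), (7,3), (9,12)}

|M| = 5 (so the lex-smallest maximum matching has 5 edges)
process left vertices in ascending order; for each, take the smallest-labelled available neighbour that still permits 5 edges overall, or leave it unmatched if none does
lex-smallest matching: {0-5, 1-8, 2-4, 7-3, 9-12}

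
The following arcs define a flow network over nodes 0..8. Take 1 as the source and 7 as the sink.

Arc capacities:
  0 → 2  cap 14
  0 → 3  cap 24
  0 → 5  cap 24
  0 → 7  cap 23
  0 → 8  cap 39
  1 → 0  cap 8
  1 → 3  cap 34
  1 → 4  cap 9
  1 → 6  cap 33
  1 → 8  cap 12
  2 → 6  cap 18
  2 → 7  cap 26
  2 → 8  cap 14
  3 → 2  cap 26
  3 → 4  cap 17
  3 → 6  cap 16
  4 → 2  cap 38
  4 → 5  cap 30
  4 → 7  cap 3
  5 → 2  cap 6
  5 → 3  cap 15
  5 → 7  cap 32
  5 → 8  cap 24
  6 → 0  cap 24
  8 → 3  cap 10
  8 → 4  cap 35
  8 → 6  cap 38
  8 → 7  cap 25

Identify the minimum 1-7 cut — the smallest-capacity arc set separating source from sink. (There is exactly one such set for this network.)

Min-cut arcs: {(1,0), (1,3), (1,4), (1,8), (6,0)} (total capacity 87)

augment #1: 1→0→7 push 8
augment #2: 1→4→7 push 3
augment #3: 1→8→7 push 12
augment #4: 1→3→2→7 push 26
augment #5: 1→4→5→7 push 6
augment #6: 1→6→0→7 push 15
augment #7: 1→3→4→5→7 push 8
augment #8: 1→6→0→5→7 push 9
max flow = 87; residual-reachable set from 1 gives S-side
cut edges (S→T): {(1,0), (1,3), (1,4), (1,8), (6,0)} total cap 87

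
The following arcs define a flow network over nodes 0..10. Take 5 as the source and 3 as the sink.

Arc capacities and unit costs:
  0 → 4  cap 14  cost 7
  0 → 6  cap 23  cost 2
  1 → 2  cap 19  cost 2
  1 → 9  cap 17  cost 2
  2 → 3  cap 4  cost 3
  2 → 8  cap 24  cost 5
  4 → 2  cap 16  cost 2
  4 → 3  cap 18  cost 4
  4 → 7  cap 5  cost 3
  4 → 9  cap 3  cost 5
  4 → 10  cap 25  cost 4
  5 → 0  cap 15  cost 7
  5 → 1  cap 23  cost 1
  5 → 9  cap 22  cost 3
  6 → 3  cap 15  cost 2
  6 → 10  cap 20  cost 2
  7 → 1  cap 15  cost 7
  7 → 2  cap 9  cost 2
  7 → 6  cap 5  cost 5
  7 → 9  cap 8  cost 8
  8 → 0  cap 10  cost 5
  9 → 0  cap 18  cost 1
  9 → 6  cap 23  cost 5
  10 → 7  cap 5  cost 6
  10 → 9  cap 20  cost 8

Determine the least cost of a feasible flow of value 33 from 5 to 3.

shortest-cost path #1: 5→1→2→3 push 4 @ unit cost 6 (adds 24)
shortest-cost path #2: 5→9→0→6→3 push 15 @ unit cost 8 (adds 120)
shortest-cost path #3: 5→9→0→4→3 push 3 @ unit cost 15 (adds 45)
shortest-cost path #4: 5→9→6→0→4→3 push 4 @ unit cost 17 (adds 68)
shortest-cost path #5: 5→1→9→6→0→4→3 push 7 @ unit cost 17 (adds 119)
total cost = 376

Minimum cost for 33 units: 376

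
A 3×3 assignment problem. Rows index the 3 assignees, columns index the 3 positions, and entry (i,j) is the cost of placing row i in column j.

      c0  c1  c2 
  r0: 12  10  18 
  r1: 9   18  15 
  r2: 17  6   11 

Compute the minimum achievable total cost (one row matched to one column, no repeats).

Minimum assignment cost: 30

optimal assignment: row0→col1 (cost 10), row1→col0 (cost 9), row2→col2 (cost 11)
total = 10 + 9 + 11 = 30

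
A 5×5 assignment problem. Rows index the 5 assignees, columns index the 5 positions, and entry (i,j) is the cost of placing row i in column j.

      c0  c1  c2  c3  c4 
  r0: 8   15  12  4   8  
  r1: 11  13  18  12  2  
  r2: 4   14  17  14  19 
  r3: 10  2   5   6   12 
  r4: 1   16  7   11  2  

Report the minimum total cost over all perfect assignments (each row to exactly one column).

optimal assignment: row0→col3 (cost 4), row1→col4 (cost 2), row2→col0 (cost 4), row3→col1 (cost 2), row4→col2 (cost 7)
total = 4 + 2 + 4 + 2 + 7 = 19

Minimum assignment cost: 19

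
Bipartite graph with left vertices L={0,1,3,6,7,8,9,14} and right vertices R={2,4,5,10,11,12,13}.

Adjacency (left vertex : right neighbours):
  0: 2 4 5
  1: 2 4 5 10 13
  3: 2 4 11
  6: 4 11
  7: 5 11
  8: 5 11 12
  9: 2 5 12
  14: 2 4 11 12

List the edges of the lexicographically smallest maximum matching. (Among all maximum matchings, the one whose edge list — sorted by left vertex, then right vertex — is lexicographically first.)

|M| = 6 (so the lex-smallest maximum matching has 6 edges)
process left vertices in ascending order; for each, take the smallest-labelled available neighbour that still permits 6 edges overall, or leave it unmatched if none does
lex-smallest matching: {0-2, 1-10, 3-4, 6-11, 7-5, 8-12}

Lex-smallest maximum matching: {(0,2), (1,10), (3,4), (6,11), (7,5), (8,12)}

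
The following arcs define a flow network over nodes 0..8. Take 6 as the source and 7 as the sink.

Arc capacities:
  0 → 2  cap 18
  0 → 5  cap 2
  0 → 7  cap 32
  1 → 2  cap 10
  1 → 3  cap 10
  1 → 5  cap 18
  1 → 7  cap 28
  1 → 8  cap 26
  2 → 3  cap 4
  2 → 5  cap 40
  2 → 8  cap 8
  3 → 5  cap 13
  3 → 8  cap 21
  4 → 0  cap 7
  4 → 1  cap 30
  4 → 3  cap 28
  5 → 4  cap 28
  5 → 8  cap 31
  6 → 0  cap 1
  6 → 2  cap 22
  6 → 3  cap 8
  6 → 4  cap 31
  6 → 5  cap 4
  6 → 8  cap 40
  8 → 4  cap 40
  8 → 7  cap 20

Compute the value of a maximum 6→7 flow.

augment #1: 6→0→7 bottleneck 1, total now 1
augment #2: 6→8→7 bottleneck 20, total now 21
augment #3: 6→4→0→7 bottleneck 7, total now 28
augment #4: 6→4→1→7 bottleneck 24, total now 52
augment #5: 6→5→4→1→7 bottleneck 4, total now 56

Maximum flow value: 56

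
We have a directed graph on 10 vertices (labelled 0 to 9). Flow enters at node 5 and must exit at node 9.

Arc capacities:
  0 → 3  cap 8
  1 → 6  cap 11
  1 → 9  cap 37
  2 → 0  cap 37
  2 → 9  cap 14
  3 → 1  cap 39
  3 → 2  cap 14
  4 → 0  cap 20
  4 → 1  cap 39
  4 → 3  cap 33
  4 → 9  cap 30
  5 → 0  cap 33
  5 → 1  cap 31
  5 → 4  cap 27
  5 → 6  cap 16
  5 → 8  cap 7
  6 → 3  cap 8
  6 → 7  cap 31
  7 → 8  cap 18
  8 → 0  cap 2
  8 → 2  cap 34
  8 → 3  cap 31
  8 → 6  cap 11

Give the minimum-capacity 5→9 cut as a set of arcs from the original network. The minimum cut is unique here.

augment #1: 5→1→9 push 31
augment #2: 5→4→9 push 27
augment #3: 5→8→2→9 push 7
augment #4: 5→0→3→1→9 push 6
augment #5: 5→0→3→2→9 push 2
augment #6: 5→6→3→2→9 push 5
max flow = 78; residual-reachable set from 5 gives S-side
cut edges (S→T): {(1,9), (2,9), (5,4)} total cap 78

Min-cut arcs: {(1,9), (2,9), (5,4)} (total capacity 78)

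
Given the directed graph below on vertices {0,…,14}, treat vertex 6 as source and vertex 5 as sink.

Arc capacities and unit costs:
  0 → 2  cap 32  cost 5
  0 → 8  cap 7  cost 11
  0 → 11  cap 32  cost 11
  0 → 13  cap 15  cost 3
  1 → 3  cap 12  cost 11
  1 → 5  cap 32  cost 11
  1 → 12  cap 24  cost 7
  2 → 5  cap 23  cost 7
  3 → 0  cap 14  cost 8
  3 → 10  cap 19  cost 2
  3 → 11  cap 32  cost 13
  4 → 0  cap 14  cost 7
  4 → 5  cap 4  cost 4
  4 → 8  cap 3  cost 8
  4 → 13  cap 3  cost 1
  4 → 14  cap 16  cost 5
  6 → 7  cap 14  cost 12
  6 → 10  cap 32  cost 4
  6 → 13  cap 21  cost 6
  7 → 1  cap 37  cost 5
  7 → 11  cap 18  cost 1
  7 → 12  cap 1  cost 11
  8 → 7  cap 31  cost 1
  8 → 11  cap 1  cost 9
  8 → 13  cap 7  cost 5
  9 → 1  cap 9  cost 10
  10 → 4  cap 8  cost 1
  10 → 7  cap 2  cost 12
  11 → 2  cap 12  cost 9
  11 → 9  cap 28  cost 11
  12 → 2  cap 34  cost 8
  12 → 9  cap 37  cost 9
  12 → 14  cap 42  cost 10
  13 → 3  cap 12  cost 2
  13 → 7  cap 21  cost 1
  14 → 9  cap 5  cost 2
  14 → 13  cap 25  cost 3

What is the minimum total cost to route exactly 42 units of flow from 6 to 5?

Minimum cost for 42 units: 981

shortest-cost path #1: 6→10→4→5 push 4 @ unit cost 9 (adds 36)
shortest-cost path #2: 6→13→7→1→5 push 21 @ unit cost 23 (adds 483)
shortest-cost path #3: 6→10→4→0→2→5 push 4 @ unit cost 24 (adds 96)
shortest-cost path #4: 6→7→1→5 push 11 @ unit cost 28 (adds 308)
shortest-cost path #5: 6→7→11→2→5 push 2 @ unit cost 29 (adds 58)
total cost = 981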